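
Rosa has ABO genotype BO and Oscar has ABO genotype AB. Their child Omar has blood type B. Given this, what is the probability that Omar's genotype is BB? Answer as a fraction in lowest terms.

Cross BO × AB → 1/4 AB, 1/4 AO, 1/4 BB, 1/4 BO.
Type-B genotypes among offspring: BB (1/4), BO (1/4); total 1/2.
P(BB | type B) = (1/4) / (1/2) = 1/2.

1/2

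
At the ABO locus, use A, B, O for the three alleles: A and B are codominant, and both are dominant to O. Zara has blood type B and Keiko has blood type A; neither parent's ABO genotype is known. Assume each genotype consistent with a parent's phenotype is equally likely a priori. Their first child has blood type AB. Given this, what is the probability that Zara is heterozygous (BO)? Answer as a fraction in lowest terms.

1/3

Possible genotypes: Zara ∈ {BB, BO}; Keiko ∈ {AA, AO}.
Weight each parental genotype pair by prior × P(type-AB child):
  BB × AA: posterior weight 4/9.
  BB × AO: posterior weight 2/9.
  BO × AA: posterior weight 2/9.
  BO × AO: posterior weight 1/9.
Sum the posterior weight over pairs where Zara is BO: 1/3.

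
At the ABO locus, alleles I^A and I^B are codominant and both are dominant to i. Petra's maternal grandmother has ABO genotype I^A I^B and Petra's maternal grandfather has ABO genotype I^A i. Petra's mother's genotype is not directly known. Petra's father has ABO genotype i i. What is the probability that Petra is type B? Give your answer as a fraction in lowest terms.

1/4

Petra's mother's ABO genotype from I^A I^B × I^A i: 1/4 I^A I^A, 1/4 I^A I^B, 1/4 I^A i, 1/4 I^B i.
Crossing each possibility with the father i i and summing P(type B): 1/4·0 + 1/4·1/2 + 1/4·0 + 1/4·1/2 = 1/4.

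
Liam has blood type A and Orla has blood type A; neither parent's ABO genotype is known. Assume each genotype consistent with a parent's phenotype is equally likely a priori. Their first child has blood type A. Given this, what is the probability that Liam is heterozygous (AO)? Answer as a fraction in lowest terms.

Possible genotypes: Liam ∈ {AA, AO}; Orla ∈ {AA, AO}.
Weight each parental genotype pair by prior × P(type-A child):
  AA × AA: posterior weight 4/15.
  AA × AO: posterior weight 4/15.
  AO × AA: posterior weight 4/15.
  AO × AO: posterior weight 1/5.
Sum the posterior weight over pairs where Liam is AO: 7/15.

7/15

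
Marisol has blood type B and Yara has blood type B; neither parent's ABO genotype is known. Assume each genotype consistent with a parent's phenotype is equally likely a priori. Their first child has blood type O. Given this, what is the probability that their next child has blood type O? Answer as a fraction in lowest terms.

1/4

Possible genotypes: Marisol ∈ {I^B I^B, I^B i}; Yara ∈ {I^B I^B, I^B i}.
Weight each parental genotype pair by prior × P(type-O child):
  I^B i × I^B i: posterior weight 1; P(next child type O) = 1/4.
Weighted sum = 1/4.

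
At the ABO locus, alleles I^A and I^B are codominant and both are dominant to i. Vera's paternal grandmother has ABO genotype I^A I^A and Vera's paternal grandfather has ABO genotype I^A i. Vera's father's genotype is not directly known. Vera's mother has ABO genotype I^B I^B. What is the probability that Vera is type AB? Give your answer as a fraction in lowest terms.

3/4

Vera's father's ABO genotype from I^A I^A × I^A i: 1/2 I^A I^A, 1/2 I^A i.
Crossing each possibility with the mother I^B I^B and summing P(type AB): 1/2·1 + 1/2·1/2 = 3/4.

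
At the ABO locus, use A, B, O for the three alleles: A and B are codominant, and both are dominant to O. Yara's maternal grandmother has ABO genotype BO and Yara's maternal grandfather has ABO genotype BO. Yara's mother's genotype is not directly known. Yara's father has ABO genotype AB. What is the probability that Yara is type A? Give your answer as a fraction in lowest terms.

1/4

Yara's mother's ABO genotype from BO × BO: 1/4 BB, 1/2 BO, 1/4 OO.
Crossing each possibility with the father AB and summing P(type A): 1/4·0 + 1/2·1/4 + 1/4·1/2 = 1/4.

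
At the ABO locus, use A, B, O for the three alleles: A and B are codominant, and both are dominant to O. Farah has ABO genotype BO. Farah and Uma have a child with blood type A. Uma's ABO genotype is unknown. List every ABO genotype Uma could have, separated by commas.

For each candidate genotype of Uma, check whether crossing it with BO can produce every observed child phenotype.
  AA → possible child types {A, AB} ✓
  AB → possible child types {A, B, AB} ✓
  AO → possible child types {O, A, B, AB} ✓
  BB → possible child types {B} ✗
  BO → possible child types {O, B} ✗
  OO → possible child types {O, B} ✗

AA, AB, AO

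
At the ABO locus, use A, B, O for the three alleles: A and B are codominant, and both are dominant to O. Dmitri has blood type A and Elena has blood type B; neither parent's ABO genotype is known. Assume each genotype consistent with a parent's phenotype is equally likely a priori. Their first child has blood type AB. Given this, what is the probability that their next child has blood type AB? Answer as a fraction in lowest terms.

Possible genotypes: Dmitri ∈ {AA, AO}; Elena ∈ {BB, BO}.
Weight each parental genotype pair by prior × P(type-AB child):
  AA × BB: posterior weight 4/9; P(next child type AB) = 1.
  AA × BO: posterior weight 2/9; P(next child type AB) = 1/2.
  AO × BB: posterior weight 2/9; P(next child type AB) = 1/2.
  AO × BO: posterior weight 1/9; P(next child type AB) = 1/4.
Weighted sum = 25/36.

25/36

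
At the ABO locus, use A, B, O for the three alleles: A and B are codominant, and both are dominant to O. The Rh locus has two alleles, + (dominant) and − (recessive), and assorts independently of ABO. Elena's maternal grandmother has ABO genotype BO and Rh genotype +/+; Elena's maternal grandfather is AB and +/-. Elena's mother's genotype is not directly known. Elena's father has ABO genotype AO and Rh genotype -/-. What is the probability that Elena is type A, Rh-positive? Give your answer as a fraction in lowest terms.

Elena's mother's ABO genotype from BO × AB: 1/4 AB, 1/4 AO, 1/4 BB, 1/4 BO.
Crossing each possibility with the father AO and summing P(type A): 1/4·1/2 + 1/4·3/4 + 1/4·0 + 1/4·1/4 = 3/8.
Similarly for Rh via the mother's Rh distribution: P(Rh+) = 3/4.
Independent loci: 3/8 × 3/4 = 9/32.

9/32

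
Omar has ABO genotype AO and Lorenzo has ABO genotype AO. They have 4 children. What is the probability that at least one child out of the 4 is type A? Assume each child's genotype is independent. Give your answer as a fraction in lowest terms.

ABO cross AO × AO → 1/4 O, 3/4 A.
So P(type A) = 3/4 per child.
P(none) = (1/4)^4 = 1/256; P(at least one) = 1 − 1/256 = 255/256.

255/256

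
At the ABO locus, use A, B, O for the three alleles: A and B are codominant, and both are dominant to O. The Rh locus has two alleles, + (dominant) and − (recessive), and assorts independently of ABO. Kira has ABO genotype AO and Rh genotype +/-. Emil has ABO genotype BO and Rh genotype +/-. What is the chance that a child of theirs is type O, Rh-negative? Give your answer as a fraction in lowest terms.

ABO cross AO × BO → offspring phenotypes: 1/4 O, 1/4 A, 1/4 B, 1/4 AB.
Rh cross +/- × +/- → 3/4 Rh+, 1/4 Rh-.
Independent loci: P(type O, Rh-negative) = 1/4 × 1/4 = 1/16.

1/16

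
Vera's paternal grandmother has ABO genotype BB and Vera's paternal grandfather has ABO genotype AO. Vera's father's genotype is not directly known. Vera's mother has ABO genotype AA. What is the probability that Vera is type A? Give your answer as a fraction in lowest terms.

1/2

Vera's father's ABO genotype from BB × AO: 1/2 AB, 1/2 BO.
Crossing each possibility with the mother AA and summing P(type A): 1/2·1/2 + 1/2·1/2 = 1/2.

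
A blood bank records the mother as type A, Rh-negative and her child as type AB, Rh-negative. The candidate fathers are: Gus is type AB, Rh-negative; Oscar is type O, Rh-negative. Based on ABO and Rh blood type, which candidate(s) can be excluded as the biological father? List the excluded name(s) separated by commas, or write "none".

A candidate is excluded only if no genotype consistent with his phenotype could produce a type AB, Rh-negative child with a type A, Rh-negative mother.
Oscar (type O, Rh-): no genotype consistent with that phenotype can produce a type-AB Rh- child with a type-A mother.

Oscar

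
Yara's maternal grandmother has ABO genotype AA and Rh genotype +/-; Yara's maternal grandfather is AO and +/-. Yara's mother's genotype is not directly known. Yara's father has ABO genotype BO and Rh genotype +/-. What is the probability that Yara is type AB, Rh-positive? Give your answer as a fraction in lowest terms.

9/32

Yara's mother's ABO genotype from AA × AO: 1/2 AA, 1/2 AO.
Crossing each possibility with the father BO and summing P(type AB): 1/2·1/2 + 1/2·1/4 = 3/8.
Similarly for Rh via the mother's Rh distribution: P(Rh+) = 3/4.
Independent loci: 3/8 × 3/4 = 9/32.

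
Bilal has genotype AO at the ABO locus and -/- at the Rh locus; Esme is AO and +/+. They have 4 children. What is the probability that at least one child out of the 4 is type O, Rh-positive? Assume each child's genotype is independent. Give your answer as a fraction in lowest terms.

175/256

ABO cross AO × AO → 1/4 O, 3/4 A.
Rh cross -/- × +/+ → 1 Rh+; so P(type O, Rh-positive) = 1/4 × 1 = 1/4 per child.
P(none) = (3/4)^4 = 81/256; P(at least one) = 1 − 81/256 = 175/256.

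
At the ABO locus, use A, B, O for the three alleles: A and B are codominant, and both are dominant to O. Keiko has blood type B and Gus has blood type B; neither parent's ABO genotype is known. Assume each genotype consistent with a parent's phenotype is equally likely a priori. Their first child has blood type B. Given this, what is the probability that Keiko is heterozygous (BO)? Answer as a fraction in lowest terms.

Possible genotypes: Keiko ∈ {BB, BO}; Gus ∈ {BB, BO}.
Weight each parental genotype pair by prior × P(type-B child):
  BB × BB: posterior weight 4/15.
  BB × BO: posterior weight 4/15.
  BO × BB: posterior weight 4/15.
  BO × BO: posterior weight 1/5.
Sum the posterior weight over pairs where Keiko is BO: 7/15.

7/15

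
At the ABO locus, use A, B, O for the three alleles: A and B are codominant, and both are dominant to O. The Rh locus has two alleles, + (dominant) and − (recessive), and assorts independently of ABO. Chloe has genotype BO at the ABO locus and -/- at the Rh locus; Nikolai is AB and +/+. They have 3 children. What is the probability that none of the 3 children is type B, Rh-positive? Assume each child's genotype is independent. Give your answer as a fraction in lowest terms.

1/8

ABO cross BO × AB → 1/4 A, 1/2 B, 1/4 AB.
Rh cross -/- × +/+ → 1 Rh+; so P(type B, Rh-positive) = 1/2 × 1 = 1/2 per child.
P(not type B, Rh-positive) = 1/2 for one child; (1/2)^3 = 1/8.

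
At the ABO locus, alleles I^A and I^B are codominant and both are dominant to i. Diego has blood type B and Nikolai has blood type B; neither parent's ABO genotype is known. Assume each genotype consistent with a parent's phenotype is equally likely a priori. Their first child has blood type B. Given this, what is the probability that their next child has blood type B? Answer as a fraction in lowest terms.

Possible genotypes: Diego ∈ {I^B I^B, I^B i}; Nikolai ∈ {I^B I^B, I^B i}.
Weight each parental genotype pair by prior × P(type-B child):
  I^B I^B × I^B I^B: posterior weight 4/15; P(next child type B) = 1.
  I^B I^B × I^B i: posterior weight 4/15; P(next child type B) = 1.
  I^B i × I^B I^B: posterior weight 4/15; P(next child type B) = 1.
  I^B i × I^B i: posterior weight 1/5; P(next child type B) = 3/4.
Weighted sum = 19/20.

19/20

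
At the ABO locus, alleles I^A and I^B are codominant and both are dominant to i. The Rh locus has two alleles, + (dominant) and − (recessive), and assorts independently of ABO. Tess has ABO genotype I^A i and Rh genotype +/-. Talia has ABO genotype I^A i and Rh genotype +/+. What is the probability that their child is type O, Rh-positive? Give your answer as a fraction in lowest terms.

ABO cross I^A i × I^A i → offspring phenotypes: 1/4 O, 3/4 A.
Rh cross +/- × +/+ → 1 Rh+.
Independent loci: P(type O, Rh-positive) = 1/4 × 1 = 1/4.

1/4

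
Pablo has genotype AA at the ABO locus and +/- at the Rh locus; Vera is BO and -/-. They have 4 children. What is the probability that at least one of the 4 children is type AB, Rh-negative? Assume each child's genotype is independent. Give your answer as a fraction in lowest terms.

175/256

ABO cross AA × BO → 1/2 A, 1/2 AB.
Rh cross +/- × -/- → 1/2 Rh+, 1/2 Rh-; so P(type AB, Rh-negative) = 1/2 × 1/2 = 1/4 per child.
P(none) = (3/4)^4 = 81/256; P(at least one) = 1 − 81/256 = 175/256.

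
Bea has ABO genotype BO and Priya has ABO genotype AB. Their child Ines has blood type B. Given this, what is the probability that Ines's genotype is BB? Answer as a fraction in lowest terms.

Cross BO × AB → 1/4 AB, 1/4 AO, 1/4 BB, 1/4 BO.
Type-B genotypes among offspring: BB (1/4), BO (1/4); total 1/2.
P(BB | type B) = (1/4) / (1/2) = 1/2.

1/2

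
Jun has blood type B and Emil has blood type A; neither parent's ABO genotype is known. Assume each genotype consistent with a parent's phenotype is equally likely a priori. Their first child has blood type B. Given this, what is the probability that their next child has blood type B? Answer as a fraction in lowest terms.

5/12

Possible genotypes: Jun ∈ {I^B I^B, I^B i}; Emil ∈ {I^A I^A, I^A i}.
Weight each parental genotype pair by prior × P(type-B child):
  I^B I^B × I^A i: posterior weight 2/3; P(next child type B) = 1/2.
  I^B i × I^A i: posterior weight 1/3; P(next child type B) = 1/4.
Weighted sum = 5/12.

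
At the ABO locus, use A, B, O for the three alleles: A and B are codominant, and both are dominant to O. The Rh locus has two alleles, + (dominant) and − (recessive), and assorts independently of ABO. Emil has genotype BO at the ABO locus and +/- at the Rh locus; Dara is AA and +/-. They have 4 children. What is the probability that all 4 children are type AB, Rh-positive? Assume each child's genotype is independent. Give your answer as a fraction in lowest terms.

ABO cross BO × AA → 1/2 A, 1/2 AB.
Rh cross +/- × +/- → 3/4 Rh+, 1/4 Rh-; so P(type AB, Rh-positive) = 1/2 × 3/4 = 3/8 per child.
All 4 independent: (3/8)^4 = 81/4096.

81/4096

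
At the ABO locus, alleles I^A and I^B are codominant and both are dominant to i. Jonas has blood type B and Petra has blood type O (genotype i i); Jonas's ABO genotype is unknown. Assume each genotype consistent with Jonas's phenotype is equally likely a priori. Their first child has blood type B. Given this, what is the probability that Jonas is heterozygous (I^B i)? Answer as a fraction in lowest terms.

Possible genotypes: Jonas ∈ {I^B I^B, I^B i}; Petra ∈ {i i}.
Weight each parental genotype pair by prior × P(type-B child):
  I^B I^B × i i: posterior weight 2/3.
  I^B i × i i: posterior weight 1/3.
Sum the posterior weight over pairs where Jonas is I^B i: 1/3.

1/3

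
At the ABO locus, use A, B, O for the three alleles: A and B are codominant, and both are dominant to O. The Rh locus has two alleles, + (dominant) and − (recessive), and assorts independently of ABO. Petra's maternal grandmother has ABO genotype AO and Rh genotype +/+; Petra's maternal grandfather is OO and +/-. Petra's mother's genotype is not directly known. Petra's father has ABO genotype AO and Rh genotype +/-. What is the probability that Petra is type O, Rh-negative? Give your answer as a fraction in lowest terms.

3/64

Petra's mother's ABO genotype from AO × OO: 1/2 AO, 1/2 OO.
Crossing each possibility with the father AO and summing P(type O): 1/2·1/4 + 1/2·1/2 = 3/8.
Similarly for Rh via the mother's Rh distribution: P(Rh-) = 1/8.
Independent loci: 3/8 × 1/8 = 3/64.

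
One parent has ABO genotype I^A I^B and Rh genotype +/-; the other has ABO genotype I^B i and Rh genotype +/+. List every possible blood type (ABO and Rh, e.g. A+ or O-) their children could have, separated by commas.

A+, B+, AB+

Gametes from I^A I^B × I^B i give offspring ABO genotypes I^A I^B, I^A i, I^B I^B, I^B i, i.e. phenotypes A, B, AB.
Rh cross +/- × +/+ → phenotypes Rh+.
Combining independently: A+, B+, AB+.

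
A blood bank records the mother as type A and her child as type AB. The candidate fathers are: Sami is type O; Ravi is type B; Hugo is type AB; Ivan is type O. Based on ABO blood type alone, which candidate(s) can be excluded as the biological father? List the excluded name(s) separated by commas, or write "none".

Sami, Ivan

A candidate is excluded only if no genotype consistent with his phenotype could produce a type AB child with a type A mother.
Sami (type O): no genotype consistent with that phenotype can produce a type-AB child with a type-A mother.
Ivan (type O): no genotype consistent with that phenotype can produce a type-AB child with a type-A mother.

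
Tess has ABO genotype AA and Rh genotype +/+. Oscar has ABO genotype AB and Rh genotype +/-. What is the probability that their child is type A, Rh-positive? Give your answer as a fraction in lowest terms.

1/2

ABO cross AA × AB → offspring phenotypes: 1/2 A, 1/2 AB.
Rh cross +/+ × +/- → 1 Rh+.
Independent loci: P(type A, Rh-positive) = 1/2 × 1 = 1/2.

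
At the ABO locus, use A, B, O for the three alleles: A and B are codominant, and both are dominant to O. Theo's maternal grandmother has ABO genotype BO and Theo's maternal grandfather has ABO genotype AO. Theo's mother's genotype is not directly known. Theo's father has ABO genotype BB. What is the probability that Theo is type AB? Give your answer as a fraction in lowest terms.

Theo's mother's ABO genotype from BO × AO: 1/4 AB, 1/4 AO, 1/4 BO, 1/4 OO.
Crossing each possibility with the father BB and summing P(type AB): 1/4·1/2 + 1/4·1/2 + 1/4·0 + 1/4·0 = 1/4.

1/4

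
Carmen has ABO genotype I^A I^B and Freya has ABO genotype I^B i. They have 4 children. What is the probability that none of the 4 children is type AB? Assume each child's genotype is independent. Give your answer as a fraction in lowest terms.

81/256

ABO cross I^A I^B × I^B i → 1/4 A, 1/2 B, 1/4 AB.
So P(type AB) = 1/4 per child.
P(not type AB) = 3/4 for one child; (3/4)^4 = 81/256.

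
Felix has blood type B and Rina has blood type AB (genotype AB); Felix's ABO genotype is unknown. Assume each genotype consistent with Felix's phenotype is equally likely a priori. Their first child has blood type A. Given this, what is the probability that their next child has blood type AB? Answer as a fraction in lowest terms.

1/4

Possible genotypes: Felix ∈ {BB, BO}; Rina ∈ {AB}.
Weight each parental genotype pair by prior × P(type-A child):
  BO × AB: posterior weight 1; P(next child type AB) = 1/4.
Weighted sum = 1/4.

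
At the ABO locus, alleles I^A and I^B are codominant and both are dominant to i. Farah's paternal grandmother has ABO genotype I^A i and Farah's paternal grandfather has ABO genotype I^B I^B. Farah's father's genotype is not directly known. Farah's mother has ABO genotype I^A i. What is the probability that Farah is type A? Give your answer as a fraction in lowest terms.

3/8

Farah's father's ABO genotype from I^A i × I^B I^B: 1/2 I^A I^B, 1/2 I^B i.
Crossing each possibility with the mother I^A i and summing P(type A): 1/2·1/2 + 1/2·1/4 = 3/8.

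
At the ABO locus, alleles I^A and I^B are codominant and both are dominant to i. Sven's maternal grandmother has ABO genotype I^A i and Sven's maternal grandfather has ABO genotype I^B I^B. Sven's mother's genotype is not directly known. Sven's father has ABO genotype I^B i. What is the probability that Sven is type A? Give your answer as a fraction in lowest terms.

Sven's mother's ABO genotype from I^A i × I^B I^B: 1/2 I^A I^B, 1/2 I^B i.
Crossing each possibility with the father I^B i and summing P(type A): 1/2·1/4 + 1/2·0 = 1/8.

1/8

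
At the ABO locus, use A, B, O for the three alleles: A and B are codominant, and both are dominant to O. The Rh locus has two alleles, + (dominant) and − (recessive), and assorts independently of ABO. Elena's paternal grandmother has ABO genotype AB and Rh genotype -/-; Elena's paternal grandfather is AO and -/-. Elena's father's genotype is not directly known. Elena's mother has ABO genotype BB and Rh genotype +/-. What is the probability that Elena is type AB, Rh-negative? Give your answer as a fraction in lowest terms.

1/4

Elena's father's ABO genotype from AB × AO: 1/4 AA, 1/4 AB, 1/4 AO, 1/4 BO.
Crossing each possibility with the mother BB and summing P(type AB): 1/4·1 + 1/4·1/2 + 1/4·1/2 + 1/4·0 = 1/2.
Similarly for Rh via the father's Rh distribution: P(Rh-) = 1/2.
Independent loci: 1/2 × 1/2 = 1/4.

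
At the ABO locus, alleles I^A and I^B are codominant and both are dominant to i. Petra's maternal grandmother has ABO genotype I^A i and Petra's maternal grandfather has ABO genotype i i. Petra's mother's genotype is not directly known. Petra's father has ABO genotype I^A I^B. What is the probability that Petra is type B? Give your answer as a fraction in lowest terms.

Petra's mother's ABO genotype from I^A i × i i: 1/2 I^A i, 1/2 i i.
Crossing each possibility with the father I^A I^B and summing P(type B): 1/2·1/4 + 1/2·1/2 = 3/8.

3/8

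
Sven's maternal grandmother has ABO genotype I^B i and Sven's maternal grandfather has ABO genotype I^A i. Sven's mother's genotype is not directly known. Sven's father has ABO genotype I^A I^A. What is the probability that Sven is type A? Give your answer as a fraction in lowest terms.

Sven's mother's ABO genotype from I^B i × I^A i: 1/4 I^A I^B, 1/4 I^A i, 1/4 I^B i, 1/4 i i.
Crossing each possibility with the father I^A I^A and summing P(type A): 1/4·1/2 + 1/4·1 + 1/4·1/2 + 1/4·1 = 3/4.

3/4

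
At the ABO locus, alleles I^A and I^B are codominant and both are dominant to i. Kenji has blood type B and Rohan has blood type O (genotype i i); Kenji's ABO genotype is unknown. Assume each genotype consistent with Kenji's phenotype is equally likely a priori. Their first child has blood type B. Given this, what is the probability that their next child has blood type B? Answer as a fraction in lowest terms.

Possible genotypes: Kenji ∈ {I^B I^B, I^B i}; Rohan ∈ {i i}.
Weight each parental genotype pair by prior × P(type-B child):
  I^B I^B × i i: posterior weight 2/3; P(next child type B) = 1.
  I^B i × i i: posterior weight 1/3; P(next child type B) = 1/2.
Weighted sum = 5/6.

5/6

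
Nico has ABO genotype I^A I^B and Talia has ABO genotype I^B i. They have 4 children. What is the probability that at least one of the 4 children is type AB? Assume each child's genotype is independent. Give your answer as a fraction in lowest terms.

ABO cross I^A I^B × I^B i → 1/4 A, 1/2 B, 1/4 AB.
So P(type AB) = 1/4 per child.
P(none) = (3/4)^4 = 81/256; P(at least one) = 1 − 81/256 = 175/256.

175/256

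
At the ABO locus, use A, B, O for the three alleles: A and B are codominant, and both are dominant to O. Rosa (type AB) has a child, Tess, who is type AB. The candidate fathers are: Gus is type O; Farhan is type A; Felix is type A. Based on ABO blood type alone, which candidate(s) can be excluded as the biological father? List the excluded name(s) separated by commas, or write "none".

A candidate is excluded only if no genotype consistent with his phenotype could produce a type AB child with a type AB mother.
Gus (type O): no genotype consistent with that phenotype can produce a type-AB child with a type-AB mother.

Gus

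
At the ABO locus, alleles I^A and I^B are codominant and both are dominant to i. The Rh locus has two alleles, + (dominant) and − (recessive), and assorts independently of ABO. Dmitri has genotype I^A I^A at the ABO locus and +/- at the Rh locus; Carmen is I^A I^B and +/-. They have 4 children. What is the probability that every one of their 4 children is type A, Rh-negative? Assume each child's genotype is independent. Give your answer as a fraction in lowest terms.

1/4096

ABO cross I^A I^A × I^A I^B → 1/2 A, 1/2 AB.
Rh cross +/- × +/- → 3/4 Rh+, 1/4 Rh-; so P(type A, Rh-negative) = 1/2 × 1/4 = 1/8 per child.
All 4 independent: (1/8)^4 = 1/4096.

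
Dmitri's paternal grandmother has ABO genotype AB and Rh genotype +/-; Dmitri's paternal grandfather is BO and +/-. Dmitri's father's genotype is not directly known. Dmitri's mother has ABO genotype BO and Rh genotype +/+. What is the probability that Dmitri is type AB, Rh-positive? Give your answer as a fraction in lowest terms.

1/8

Dmitri's father's ABO genotype from AB × BO: 1/4 AB, 1/4 AO, 1/4 BB, 1/4 BO.
Crossing each possibility with the mother BO and summing P(type AB): 1/4·1/4 + 1/4·1/4 + 1/4·0 + 1/4·0 = 1/8.
Similarly for Rh via the father's Rh distribution: P(Rh+) = 1.
Independent loci: 1/8 × 1 = 1/8.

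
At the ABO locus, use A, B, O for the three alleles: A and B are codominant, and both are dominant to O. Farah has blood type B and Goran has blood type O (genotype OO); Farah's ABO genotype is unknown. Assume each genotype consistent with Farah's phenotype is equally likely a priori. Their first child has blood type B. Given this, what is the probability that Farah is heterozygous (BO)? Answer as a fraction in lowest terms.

Possible genotypes: Farah ∈ {BB, BO}; Goran ∈ {OO}.
Weight each parental genotype pair by prior × P(type-B child):
  BB × OO: posterior weight 2/3.
  BO × OO: posterior weight 1/3.
Sum the posterior weight over pairs where Farah is BO: 1/3.

1/3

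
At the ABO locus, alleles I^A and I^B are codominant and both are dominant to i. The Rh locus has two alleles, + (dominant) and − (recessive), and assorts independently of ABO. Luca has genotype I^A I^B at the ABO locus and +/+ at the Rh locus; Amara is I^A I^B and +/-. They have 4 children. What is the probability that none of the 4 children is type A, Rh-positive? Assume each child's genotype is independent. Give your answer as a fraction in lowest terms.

81/256

ABO cross I^A I^B × I^A I^B → 1/4 A, 1/4 B, 1/2 AB.
Rh cross +/+ × +/- → 1 Rh+; so P(type A, Rh-positive) = 1/4 × 1 = 1/4 per child.
P(not type A, Rh-positive) = 3/4 for one child; (3/4)^4 = 81/256.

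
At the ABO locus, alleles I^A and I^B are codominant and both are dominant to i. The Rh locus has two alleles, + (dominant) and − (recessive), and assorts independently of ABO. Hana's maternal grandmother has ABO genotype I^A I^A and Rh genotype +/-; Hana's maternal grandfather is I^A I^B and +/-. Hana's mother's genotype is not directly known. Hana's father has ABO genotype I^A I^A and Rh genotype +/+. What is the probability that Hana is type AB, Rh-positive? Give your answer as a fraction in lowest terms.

1/4

Hana's mother's ABO genotype from I^A I^A × I^A I^B: 1/2 I^A I^A, 1/2 I^A I^B.
Crossing each possibility with the father I^A I^A and summing P(type AB): 1/2·0 + 1/2·1/2 = 1/4.
Similarly for Rh via the mother's Rh distribution: P(Rh+) = 1.
Independent loci: 1/4 × 1 = 1/4.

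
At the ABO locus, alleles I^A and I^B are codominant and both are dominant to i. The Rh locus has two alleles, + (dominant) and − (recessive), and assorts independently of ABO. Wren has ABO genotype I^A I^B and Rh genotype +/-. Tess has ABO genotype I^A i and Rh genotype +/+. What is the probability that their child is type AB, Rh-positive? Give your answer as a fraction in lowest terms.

ABO cross I^A I^B × I^A i → offspring phenotypes: 1/2 A, 1/4 B, 1/4 AB.
Rh cross +/- × +/+ → 1 Rh+.
Independent loci: P(type AB, Rh-positive) = 1/4 × 1 = 1/4.

1/4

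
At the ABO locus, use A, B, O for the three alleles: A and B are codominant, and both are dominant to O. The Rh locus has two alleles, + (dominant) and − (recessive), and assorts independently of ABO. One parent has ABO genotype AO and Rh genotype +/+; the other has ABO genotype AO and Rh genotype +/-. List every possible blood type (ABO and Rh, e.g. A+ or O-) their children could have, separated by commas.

Gametes from AO × AO give offspring ABO genotypes AA, AO, OO, i.e. phenotypes O, A.
Rh cross +/+ × +/- → phenotypes Rh+.
Combining independently: O+, A+.

O+, A+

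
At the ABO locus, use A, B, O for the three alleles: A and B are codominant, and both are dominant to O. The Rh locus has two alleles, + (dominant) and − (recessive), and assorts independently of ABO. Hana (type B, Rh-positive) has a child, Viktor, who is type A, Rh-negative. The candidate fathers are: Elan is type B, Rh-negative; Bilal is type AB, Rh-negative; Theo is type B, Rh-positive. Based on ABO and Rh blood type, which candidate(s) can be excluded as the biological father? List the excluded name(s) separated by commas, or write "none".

Elan, Theo

A candidate is excluded only if no genotype consistent with his phenotype could produce a type A, Rh-negative child with a type B, Rh-positive mother.
Elan (type B, Rh-): no genotype consistent with that phenotype can produce a type-A Rh- child with a type-B mother.
Theo (type B, Rh+): no genotype consistent with that phenotype can produce a type-A Rh- child with a type-B mother.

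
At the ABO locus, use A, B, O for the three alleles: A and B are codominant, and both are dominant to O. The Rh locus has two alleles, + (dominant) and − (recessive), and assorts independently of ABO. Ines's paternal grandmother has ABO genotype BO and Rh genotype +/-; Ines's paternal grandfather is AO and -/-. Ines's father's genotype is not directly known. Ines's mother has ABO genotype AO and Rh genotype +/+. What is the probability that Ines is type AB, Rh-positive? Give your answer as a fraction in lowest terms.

1/8

Ines's father's ABO genotype from BO × AO: 1/4 AB, 1/4 AO, 1/4 BO, 1/4 OO.
Crossing each possibility with the mother AO and summing P(type AB): 1/4·1/4 + 1/4·0 + 1/4·1/4 + 1/4·0 = 1/8.
Similarly for Rh via the father's Rh distribution: P(Rh+) = 1.
Independent loci: 1/8 × 1 = 1/8.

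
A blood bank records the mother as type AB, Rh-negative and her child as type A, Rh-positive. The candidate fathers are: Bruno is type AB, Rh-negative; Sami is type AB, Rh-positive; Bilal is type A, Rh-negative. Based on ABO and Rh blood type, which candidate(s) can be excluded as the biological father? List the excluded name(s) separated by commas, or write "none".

Bruno, Bilal

A candidate is excluded only if no genotype consistent with his phenotype could produce a type A, Rh-positive child with a type AB, Rh-negative mother.
Bruno (type AB, Rh-): no genotype consistent with that phenotype can produce a type-A Rh+ child with a type-AB mother.
Bilal (type A, Rh-): no genotype consistent with that phenotype can produce a type-A Rh+ child with a type-AB mother.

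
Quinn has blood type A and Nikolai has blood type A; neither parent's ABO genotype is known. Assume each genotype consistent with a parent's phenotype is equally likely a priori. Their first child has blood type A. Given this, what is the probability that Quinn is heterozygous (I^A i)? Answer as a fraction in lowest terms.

7/15

Possible genotypes: Quinn ∈ {I^A I^A, I^A i}; Nikolai ∈ {I^A I^A, I^A i}.
Weight each parental genotype pair by prior × P(type-A child):
  I^A I^A × I^A I^A: posterior weight 4/15.
  I^A I^A × I^A i: posterior weight 4/15.
  I^A i × I^A I^A: posterior weight 4/15.
  I^A i × I^A i: posterior weight 1/5.
Sum the posterior weight over pairs where Quinn is I^A i: 7/15.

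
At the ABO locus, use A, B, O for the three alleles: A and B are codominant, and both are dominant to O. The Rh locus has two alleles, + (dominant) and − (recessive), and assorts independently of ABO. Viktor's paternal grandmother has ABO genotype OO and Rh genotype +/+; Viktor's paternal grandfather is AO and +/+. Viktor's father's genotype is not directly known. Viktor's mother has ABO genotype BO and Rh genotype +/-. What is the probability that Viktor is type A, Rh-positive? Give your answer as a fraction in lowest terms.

Viktor's father's ABO genotype from OO × AO: 1/2 AO, 1/2 OO.
Crossing each possibility with the mother BO and summing P(type A): 1/2·1/4 + 1/2·0 = 1/8.
Similarly for Rh via the father's Rh distribution: P(Rh+) = 1.
Independent loci: 1/8 × 1 = 1/8.

1/8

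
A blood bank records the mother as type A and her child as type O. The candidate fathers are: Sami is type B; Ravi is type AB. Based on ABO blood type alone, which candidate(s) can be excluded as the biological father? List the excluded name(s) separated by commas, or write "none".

Ravi

A candidate is excluded only if no genotype consistent with his phenotype could produce a type O child with a type A mother.
Ravi (type AB): no genotype consistent with that phenotype can produce a type-O child with a type-A mother.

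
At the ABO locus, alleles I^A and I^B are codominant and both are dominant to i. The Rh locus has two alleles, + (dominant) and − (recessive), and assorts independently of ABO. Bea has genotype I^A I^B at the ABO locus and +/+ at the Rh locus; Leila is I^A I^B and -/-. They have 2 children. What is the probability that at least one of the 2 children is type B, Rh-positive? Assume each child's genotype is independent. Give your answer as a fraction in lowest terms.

7/16

ABO cross I^A I^B × I^A I^B → 1/4 A, 1/4 B, 1/2 AB.
Rh cross +/+ × -/- → 1 Rh+; so P(type B, Rh-positive) = 1/4 × 1 = 1/4 per child.
P(none) = (3/4)^2 = 9/16; P(at least one) = 1 − 9/16 = 7/16.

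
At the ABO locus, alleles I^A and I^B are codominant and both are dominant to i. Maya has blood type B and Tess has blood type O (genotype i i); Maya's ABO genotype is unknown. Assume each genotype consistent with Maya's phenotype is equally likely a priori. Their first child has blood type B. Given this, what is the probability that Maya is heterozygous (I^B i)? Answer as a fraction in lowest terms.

Possible genotypes: Maya ∈ {I^B I^B, I^B i}; Tess ∈ {i i}.
Weight each parental genotype pair by prior × P(type-B child):
  I^B I^B × i i: posterior weight 2/3.
  I^B i × i i: posterior weight 1/3.
Sum the posterior weight over pairs where Maya is I^B i: 1/3.

1/3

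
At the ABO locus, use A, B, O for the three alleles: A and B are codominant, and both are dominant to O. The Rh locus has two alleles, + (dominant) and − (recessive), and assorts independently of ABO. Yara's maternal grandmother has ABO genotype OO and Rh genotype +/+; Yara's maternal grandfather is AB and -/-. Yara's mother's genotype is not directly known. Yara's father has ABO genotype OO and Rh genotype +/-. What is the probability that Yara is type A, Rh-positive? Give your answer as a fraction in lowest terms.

3/16

Yara's mother's ABO genotype from OO × AB: 1/2 AO, 1/2 BO.
Crossing each possibility with the father OO and summing P(type A): 1/2·1/2 + 1/2·0 = 1/4.
Similarly for Rh via the mother's Rh distribution: P(Rh+) = 3/4.
Independent loci: 1/4 × 3/4 = 3/16.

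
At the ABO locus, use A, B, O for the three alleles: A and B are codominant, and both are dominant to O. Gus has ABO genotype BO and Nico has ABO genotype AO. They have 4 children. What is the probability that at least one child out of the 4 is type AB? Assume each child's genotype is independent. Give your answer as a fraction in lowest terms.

175/256

ABO cross BO × AO → 1/4 O, 1/4 A, 1/4 B, 1/4 AB.
So P(type AB) = 1/4 per child.
P(none) = (3/4)^4 = 81/256; P(at least one) = 1 − 81/256 = 175/256.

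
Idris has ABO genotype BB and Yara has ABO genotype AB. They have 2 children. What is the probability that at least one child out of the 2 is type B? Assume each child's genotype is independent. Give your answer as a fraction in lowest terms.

ABO cross BB × AB → 1/2 B, 1/2 AB.
So P(type B) = 1/2 per child.
P(none) = (1/2)^2 = 1/4; P(at least one) = 1 − 1/4 = 3/4.

3/4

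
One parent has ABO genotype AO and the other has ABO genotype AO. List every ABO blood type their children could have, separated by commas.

O, A

Gametes from AO × AO give offspring ABO genotypes AA, AO, OO, i.e. phenotypes O, A.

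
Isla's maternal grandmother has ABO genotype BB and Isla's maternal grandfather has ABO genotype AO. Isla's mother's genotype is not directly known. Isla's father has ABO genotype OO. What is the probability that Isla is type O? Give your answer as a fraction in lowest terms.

Isla's mother's ABO genotype from BB × AO: 1/2 AB, 1/2 BO.
Crossing each possibility with the father OO and summing P(type O): 1/2·0 + 1/2·1/2 = 1/4.

1/4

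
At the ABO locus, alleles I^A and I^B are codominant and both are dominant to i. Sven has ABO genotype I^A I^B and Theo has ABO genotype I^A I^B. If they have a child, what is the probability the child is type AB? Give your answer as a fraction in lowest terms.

ABO cross I^A I^B × I^A I^B → offspring phenotypes: 1/4 A, 1/4 B, 1/2 AB.
So P(type AB) = 1/2.

1/2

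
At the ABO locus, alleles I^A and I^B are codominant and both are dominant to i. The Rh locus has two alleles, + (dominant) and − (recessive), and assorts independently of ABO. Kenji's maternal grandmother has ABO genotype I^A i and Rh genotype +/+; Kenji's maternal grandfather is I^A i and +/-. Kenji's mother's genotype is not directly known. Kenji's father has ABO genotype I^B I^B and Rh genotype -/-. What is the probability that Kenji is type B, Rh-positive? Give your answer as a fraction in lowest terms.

Kenji's mother's ABO genotype from I^A i × I^A i: 1/4 I^A I^A, 1/2 I^A i, 1/4 i i.
Crossing each possibility with the father I^B I^B and summing P(type B): 1/4·0 + 1/2·1/2 + 1/4·1 = 1/2.
Similarly for Rh via the mother's Rh distribution: P(Rh+) = 3/4.
Independent loci: 1/2 × 3/4 = 3/8.

3/8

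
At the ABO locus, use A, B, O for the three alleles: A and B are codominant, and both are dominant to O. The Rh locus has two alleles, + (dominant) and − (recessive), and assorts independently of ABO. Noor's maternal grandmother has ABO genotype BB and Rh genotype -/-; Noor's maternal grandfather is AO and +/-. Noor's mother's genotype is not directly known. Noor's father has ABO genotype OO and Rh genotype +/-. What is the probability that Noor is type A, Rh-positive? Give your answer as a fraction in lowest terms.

Noor's mother's ABO genotype from BB × AO: 1/2 AB, 1/2 BO.
Crossing each possibility with the father OO and summing P(type A): 1/2·1/2 + 1/2·0 = 1/4.
Similarly for Rh via the mother's Rh distribution: P(Rh+) = 5/8.
Independent loci: 1/4 × 5/8 = 5/32.

5/32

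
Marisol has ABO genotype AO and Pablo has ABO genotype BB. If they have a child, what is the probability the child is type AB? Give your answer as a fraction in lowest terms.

1/2

ABO cross AO × BB → offspring phenotypes: 1/2 B, 1/2 AB.
So P(type AB) = 1/2.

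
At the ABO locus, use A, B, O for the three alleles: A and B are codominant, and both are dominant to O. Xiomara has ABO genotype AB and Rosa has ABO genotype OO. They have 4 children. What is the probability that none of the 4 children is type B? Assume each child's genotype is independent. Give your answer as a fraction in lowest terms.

1/16

ABO cross AB × OO → 1/2 A, 1/2 B.
So P(type B) = 1/2 per child.
P(not type B) = 1/2 for one child; (1/2)^4 = 1/16.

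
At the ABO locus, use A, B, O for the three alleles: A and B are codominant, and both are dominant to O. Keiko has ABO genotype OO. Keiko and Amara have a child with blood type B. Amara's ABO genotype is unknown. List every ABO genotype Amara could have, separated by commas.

For each candidate genotype of Amara, check whether crossing it with OO can produce every observed child phenotype.
  AA → possible child types {A} ✗
  AB → possible child types {A, B} ✓
  AO → possible child types {O, A} ✗
  BB → possible child types {B} ✓
  BO → possible child types {O, B} ✓
  OO → possible child types {O} ✗

AB, BB, BO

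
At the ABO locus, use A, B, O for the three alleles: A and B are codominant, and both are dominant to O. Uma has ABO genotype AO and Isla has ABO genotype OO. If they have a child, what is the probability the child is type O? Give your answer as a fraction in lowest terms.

1/2

ABO cross AO × OO → offspring phenotypes: 1/2 O, 1/2 A.
So P(type O) = 1/2.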